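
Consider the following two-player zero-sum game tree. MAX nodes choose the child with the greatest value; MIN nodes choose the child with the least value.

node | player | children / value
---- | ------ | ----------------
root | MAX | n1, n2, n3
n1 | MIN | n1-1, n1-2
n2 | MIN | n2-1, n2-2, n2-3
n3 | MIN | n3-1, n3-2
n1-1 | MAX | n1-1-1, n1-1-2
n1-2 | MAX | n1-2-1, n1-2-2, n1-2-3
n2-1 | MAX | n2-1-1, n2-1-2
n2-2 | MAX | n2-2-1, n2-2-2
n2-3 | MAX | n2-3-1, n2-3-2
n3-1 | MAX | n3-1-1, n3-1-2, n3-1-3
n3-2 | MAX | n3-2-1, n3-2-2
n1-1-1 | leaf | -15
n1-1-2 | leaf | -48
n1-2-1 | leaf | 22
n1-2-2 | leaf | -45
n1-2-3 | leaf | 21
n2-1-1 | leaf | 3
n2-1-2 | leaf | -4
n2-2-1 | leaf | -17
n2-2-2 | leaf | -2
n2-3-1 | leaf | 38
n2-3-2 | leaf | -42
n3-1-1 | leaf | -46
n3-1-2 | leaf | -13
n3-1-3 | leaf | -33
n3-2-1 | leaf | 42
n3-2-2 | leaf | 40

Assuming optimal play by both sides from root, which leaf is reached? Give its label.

n2-2-2

n1-1 (MAX): max(-15, -48) = -15
n1-2 (MAX): max(22, -45, 21) = 22
n1 (MIN): min(-15, 22) = -15
n2-1 (MAX): max(3, -4) = 3
n2-2 (MAX): max(-17, -2) = -2
n2-3 (MAX): max(38, -42) = 38
n2 (MIN): min(3, -2, 38) = -2
n3-1 (MAX): max(-46, -13, -33) = -13
n3-2 (MAX): max(42, 40) = 42
n3 (MIN): min(-13, 42) = -13
root (MAX): max(-15, -2, -13) = -2
At root, MAX picks n2 (highest: -2).
At n2, MIN picks n2-2 (lowest: -2).
At n2-2, MAX picks n2-2-2 (highest: -2).
Terminal value -2.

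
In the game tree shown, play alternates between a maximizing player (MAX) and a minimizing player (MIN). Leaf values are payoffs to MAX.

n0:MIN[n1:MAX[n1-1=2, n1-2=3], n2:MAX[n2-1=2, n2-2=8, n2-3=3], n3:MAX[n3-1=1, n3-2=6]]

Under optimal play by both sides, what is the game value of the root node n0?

n1 (MAX): max(2, 3) = 3
n2 (MAX): max(2, 8, 3) = 8
n3 (MAX): max(1, 6) = 6
n0 (MIN): min(3, 8, 6) = 3

3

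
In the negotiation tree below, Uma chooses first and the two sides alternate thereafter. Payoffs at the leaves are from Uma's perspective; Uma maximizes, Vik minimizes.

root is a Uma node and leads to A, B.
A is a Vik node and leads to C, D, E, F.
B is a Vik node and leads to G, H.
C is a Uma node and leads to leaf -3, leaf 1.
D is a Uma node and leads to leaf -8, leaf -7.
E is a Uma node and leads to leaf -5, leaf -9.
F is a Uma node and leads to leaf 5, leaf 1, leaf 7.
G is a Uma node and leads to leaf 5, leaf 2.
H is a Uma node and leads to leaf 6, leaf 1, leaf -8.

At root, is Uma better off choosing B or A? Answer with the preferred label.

G (Uma): max(5, 2) = 5
H (Uma): max(6, 1, -8) = 6
B (Vik): min(5, 6) = 5
C (Uma): max(-3, 1) = 1
D (Uma): max(-8, -7) = -7
E (Uma): max(-5, -9) = -5
F (Uma): max(5, 1, 7) = 7
A (Vik): min(1, -7, -5, 7) = -7
Uma prefers the higher value; B=5, A=-7. B is better since 5 > -7.

B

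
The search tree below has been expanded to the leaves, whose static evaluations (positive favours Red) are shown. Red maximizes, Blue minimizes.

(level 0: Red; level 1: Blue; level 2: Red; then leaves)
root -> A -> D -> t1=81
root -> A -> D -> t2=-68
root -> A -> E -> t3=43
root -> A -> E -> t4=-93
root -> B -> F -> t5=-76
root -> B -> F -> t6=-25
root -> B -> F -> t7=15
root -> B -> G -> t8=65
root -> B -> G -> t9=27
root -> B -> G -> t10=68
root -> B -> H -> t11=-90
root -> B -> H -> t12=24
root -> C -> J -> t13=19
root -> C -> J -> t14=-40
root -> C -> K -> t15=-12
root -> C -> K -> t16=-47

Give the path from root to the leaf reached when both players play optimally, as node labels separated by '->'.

D (Red): max(81, -68) = 81
E (Red): max(43, -93) = 43
A (Blue): min(81, 43) = 43
F (Red): max(-76, -25, 15) = 15
G (Red): max(65, 27, 68) = 68
H (Red): max(-90, 24) = 24
B (Blue): min(15, 68, 24) = 15
J (Red): max(19, -40) = 19
K (Red): max(-12, -47) = -12
C (Blue): min(19, -12) = -12
root (Red): max(43, 15, -12) = 43
At root, Red picks A (highest: 43).
At A, Blue picks E (lowest: 43).
At E, Red picks t3 (highest: 43).
Terminal value 43.

root -> A -> E -> t3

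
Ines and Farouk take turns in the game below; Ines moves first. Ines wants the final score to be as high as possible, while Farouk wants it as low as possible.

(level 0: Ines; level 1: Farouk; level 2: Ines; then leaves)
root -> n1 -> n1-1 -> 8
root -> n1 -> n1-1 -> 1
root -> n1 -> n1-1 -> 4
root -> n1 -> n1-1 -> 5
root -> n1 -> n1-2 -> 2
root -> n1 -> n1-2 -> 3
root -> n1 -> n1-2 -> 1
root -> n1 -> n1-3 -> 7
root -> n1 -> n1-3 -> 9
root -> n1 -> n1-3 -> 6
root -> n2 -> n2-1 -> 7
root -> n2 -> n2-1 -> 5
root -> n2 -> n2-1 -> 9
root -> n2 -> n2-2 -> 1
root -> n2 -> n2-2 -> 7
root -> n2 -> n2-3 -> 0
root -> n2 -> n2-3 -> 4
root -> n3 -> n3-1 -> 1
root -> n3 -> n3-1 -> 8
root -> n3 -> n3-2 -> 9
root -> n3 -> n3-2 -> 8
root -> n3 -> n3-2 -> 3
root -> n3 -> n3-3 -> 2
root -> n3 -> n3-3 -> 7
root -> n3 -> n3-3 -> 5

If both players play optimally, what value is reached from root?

n1-1 (Ines): max(8, 1, 4, 5) = 8
n1-2 (Ines): max(2, 3, 1) = 3
n1-3 (Ines): max(7, 9, 6) = 9
n1 (Farouk): min(8, 3, 9) = 3
n2-1 (Ines): max(7, 5, 9) = 9
n2-2 (Ines): max(1, 7) = 7
n2-3 (Ines): max(0, 4) = 4
n2 (Farouk): min(9, 7, 4) = 4
n3-1 (Ines): max(1, 8) = 8
n3-2 (Ines): max(9, 8, 3) = 9
n3-3 (Ines): max(2, 7, 5) = 7
n3 (Farouk): min(8, 9, 7) = 7
root (Ines): max(3, 4, 7) = 7

7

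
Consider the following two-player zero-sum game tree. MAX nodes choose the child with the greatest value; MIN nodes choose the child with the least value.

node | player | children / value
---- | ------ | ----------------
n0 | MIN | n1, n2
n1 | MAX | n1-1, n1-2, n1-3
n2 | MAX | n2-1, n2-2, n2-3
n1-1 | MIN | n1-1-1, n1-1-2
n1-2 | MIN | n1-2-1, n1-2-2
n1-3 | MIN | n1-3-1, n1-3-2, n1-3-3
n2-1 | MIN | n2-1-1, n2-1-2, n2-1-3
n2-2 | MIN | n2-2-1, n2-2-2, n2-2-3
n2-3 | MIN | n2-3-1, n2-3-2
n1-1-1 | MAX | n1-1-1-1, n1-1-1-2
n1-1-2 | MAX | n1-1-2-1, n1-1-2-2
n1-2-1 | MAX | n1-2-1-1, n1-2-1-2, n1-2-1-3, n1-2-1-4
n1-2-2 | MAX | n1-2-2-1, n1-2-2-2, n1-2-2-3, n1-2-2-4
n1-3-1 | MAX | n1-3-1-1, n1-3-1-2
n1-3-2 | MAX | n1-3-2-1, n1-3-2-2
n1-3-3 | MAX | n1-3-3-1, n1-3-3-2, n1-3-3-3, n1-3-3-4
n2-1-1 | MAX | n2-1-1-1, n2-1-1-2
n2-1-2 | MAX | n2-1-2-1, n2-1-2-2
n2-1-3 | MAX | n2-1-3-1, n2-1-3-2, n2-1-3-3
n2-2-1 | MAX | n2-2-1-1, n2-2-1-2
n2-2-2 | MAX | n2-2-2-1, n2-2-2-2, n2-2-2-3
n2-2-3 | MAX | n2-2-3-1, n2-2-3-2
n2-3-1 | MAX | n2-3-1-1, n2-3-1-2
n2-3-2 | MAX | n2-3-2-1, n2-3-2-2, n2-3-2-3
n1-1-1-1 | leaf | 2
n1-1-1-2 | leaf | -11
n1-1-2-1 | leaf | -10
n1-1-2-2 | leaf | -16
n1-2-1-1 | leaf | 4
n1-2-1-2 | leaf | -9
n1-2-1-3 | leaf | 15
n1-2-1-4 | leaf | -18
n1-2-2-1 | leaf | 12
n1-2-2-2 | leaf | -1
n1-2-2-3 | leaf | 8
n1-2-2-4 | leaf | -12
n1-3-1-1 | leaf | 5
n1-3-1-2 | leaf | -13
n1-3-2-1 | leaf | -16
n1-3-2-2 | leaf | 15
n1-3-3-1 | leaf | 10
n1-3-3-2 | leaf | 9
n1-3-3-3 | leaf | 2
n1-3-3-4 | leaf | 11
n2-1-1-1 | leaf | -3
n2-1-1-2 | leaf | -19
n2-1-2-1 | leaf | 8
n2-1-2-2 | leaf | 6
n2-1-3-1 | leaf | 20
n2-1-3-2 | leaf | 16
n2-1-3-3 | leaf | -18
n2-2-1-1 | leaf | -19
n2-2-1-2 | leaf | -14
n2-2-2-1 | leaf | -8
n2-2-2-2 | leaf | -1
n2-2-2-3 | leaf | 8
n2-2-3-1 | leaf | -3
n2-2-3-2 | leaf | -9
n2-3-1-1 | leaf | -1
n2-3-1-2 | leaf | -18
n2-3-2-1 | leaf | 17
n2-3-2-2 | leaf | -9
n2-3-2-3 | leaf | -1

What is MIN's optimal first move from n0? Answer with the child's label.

n1-1-1 (MAX): max(2, -11) = 2
n1-1-2 (MAX): max(-10, -16) = -10
n1-1 (MIN): min(2, -10) = -10
n1-2-1 (MAX): max(4, -9, 15, -18) = 15
n1-2-2 (MAX): max(12, -1, 8, -12) = 12
n1-2 (MIN): min(15, 12) = 12
n1-3-1 (MAX): max(5, -13) = 5
n1-3-2 (MAX): max(-16, 15) = 15
n1-3-3 (MAX): max(10, 9, 2, 11) = 11
n1-3 (MIN): min(5, 15, 11) = 5
n1 (MAX): max(-10, 12, 5) = 12
n2-1-1 (MAX): max(-3, -19) = -3
n2-1-2 (MAX): max(8, 6) = 8
n2-1-3 (MAX): max(20, 16, -18) = 20
n2-1 (MIN): min(-3, 8, 20) = -3
n2-2-1 (MAX): max(-19, -14) = -14
n2-2-2 (MAX): max(-8, -1, 8) = 8
n2-2-3 (MAX): max(-3, -9) = -3
n2-2 (MIN): min(-14, 8, -3) = -14
n2-3-1 (MAX): max(-1, -18) = -1
n2-3-2 (MAX): max(17, -9, -1) = 17
n2-3 (MIN): min(-1, 17) = -1
n2 (MAX): max(-3, -14, -1) = -1
n0 (MIN): min(12, -1) = -1
MIN at n0 wants the lowest of {n1=12, n2=-1}, so chooses n2.

n2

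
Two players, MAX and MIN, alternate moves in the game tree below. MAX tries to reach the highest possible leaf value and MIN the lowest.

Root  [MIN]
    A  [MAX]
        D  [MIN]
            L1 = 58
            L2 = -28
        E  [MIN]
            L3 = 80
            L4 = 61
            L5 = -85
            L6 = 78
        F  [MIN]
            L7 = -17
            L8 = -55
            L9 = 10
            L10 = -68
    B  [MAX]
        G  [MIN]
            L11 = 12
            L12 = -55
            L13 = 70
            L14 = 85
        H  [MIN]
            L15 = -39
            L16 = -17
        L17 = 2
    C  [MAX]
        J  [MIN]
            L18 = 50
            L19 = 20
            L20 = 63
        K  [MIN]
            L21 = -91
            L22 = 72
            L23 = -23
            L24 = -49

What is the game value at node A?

D (MIN): min(58, -28) = -28
E (MIN): min(80, 61, -85, 78) = -85
F (MIN): min(-17, -55, 10, -68) = -68
A (MAX): max(-28, -85, -68) = -28

-28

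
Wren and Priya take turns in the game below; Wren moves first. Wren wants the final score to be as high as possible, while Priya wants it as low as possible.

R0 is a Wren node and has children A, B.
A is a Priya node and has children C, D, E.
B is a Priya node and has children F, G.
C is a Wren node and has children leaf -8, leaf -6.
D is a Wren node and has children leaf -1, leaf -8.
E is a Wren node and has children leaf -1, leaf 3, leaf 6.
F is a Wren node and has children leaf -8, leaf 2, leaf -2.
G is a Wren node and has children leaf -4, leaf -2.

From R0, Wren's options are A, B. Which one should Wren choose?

B

C (Wren): max(-8, -6) = -6
D (Wren): max(-1, -8) = -1
E (Wren): max(-1, 3, 6) = 6
A (Priya): min(-6, -1, 6) = -6
F (Wren): max(-8, 2, -2) = 2
G (Wren): max(-4, -2) = -2
B (Priya): min(2, -2) = -2
R0 (Wren): max(-6, -2) = -2
Wren at R0 wants the highest of {A=-6, B=-2}, so chooses B.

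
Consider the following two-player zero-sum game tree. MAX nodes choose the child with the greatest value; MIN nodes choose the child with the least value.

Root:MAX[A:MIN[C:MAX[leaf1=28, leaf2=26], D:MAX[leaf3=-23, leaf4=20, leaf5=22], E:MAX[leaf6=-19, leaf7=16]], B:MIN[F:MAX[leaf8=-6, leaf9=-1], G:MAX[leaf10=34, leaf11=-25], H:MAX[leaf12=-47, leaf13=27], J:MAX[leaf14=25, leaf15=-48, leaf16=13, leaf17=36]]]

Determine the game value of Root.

C (MAX): max(28, 26) = 28
D (MAX): max(-23, 20, 22) = 22
E (MAX): max(-19, 16) = 16
A (MIN): min(28, 22, 16) = 16
F (MAX): max(-6, -1) = -1
G (MAX): max(34, -25) = 34
H (MAX): max(-47, 27) = 27
J (MAX): max(25, -48, 13, 36) = 36
B (MIN): min(-1, 34, 27, 36) = -1
Root (MAX): max(16, -1) = 16

16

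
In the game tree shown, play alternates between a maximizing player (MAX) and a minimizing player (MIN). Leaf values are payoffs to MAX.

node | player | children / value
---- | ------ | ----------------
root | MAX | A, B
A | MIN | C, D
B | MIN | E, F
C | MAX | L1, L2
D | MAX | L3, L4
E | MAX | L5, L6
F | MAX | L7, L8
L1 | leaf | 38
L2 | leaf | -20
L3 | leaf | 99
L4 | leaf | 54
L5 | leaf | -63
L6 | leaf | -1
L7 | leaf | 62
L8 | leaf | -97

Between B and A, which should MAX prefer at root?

A

E (MAX): max(-63, -1) = -1
F (MAX): max(62, -97) = 62
B (MIN): min(-1, 62) = -1
C (MAX): max(38, -20) = 38
D (MAX): max(99, 54) = 99
A (MIN): min(38, 99) = 38
MAX prefers the higher value; B=-1, A=38. A is better since 38 > -1.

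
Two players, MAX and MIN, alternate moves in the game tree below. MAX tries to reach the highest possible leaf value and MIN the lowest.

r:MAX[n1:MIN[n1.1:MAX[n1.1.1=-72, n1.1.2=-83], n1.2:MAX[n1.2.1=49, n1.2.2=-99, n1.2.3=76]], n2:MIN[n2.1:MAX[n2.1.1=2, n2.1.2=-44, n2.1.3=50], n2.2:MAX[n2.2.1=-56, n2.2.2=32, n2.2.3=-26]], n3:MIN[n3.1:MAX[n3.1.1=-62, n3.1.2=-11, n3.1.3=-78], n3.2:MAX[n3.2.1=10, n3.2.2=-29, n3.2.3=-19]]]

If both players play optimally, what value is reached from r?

n1.1 (MAX): max(-72, -83) = -72
n1.2 (MAX): max(49, -99, 76) = 76
n1 (MIN): min(-72, 76) = -72
n2.1 (MAX): max(2, -44, 50) = 50
n2.2 (MAX): max(-56, 32, -26) = 32
n2 (MIN): min(50, 32) = 32
n3.1 (MAX): max(-62, -11, -78) = -11
n3.2 (MAX): max(10, -29, -19) = 10
n3 (MIN): min(-11, 10) = -11
r (MAX): max(-72, 32, -11) = 32

32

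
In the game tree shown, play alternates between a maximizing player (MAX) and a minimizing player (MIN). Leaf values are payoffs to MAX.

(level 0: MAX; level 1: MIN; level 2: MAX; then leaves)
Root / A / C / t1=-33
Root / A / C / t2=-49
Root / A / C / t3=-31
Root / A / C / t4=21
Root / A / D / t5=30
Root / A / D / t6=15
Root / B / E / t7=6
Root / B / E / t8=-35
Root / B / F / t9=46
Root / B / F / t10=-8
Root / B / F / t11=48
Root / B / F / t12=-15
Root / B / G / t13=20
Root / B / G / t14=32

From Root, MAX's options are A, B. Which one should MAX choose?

C (MAX): max(-33, -49, -31, 21) = 21
D (MAX): max(30, 15) = 30
A (MIN): min(21, 30) = 21
E (MAX): max(6, -35) = 6
F (MAX): max(46, -8, 48, -15) = 48
G (MAX): max(20, 32) = 32
B (MIN): min(6, 48, 32) = 6
Root (MAX): max(21, 6) = 21
MAX at Root wants the highest of {A=21, B=6}, so chooses A.

A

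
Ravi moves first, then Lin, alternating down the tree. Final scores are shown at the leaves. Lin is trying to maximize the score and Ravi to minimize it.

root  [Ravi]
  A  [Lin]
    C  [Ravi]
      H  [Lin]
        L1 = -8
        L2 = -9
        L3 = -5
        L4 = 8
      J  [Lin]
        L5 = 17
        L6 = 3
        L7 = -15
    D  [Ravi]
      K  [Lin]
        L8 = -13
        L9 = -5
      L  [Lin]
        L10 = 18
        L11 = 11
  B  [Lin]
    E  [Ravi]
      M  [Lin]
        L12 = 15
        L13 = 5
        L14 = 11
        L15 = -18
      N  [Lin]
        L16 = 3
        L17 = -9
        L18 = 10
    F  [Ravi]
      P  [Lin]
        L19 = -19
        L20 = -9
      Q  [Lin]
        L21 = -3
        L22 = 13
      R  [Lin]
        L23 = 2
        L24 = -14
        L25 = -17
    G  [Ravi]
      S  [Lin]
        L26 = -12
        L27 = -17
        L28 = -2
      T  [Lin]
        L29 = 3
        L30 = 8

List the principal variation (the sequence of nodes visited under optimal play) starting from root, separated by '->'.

root -> A -> C -> H -> L4

H (Lin): max(-8, -9, -5, 8) = 8
J (Lin): max(17, 3, -15) = 17
C (Ravi): min(8, 17) = 8
K (Lin): max(-13, -5) = -5
L (Lin): max(18, 11) = 18
D (Ravi): min(-5, 18) = -5
A (Lin): max(8, -5) = 8
M (Lin): max(15, 5, 11, -18) = 15
N (Lin): max(3, -9, 10) = 10
E (Ravi): min(15, 10) = 10
P (Lin): max(-19, -9) = -9
Q (Lin): max(-3, 13) = 13
R (Lin): max(2, -14, -17) = 2
F (Ravi): min(-9, 13, 2) = -9
S (Lin): max(-12, -17, -2) = -2
T (Lin): max(3, 8) = 8
G (Ravi): min(-2, 8) = -2
B (Lin): max(10, -9, -2) = 10
root (Ravi): min(8, 10) = 8
At root, Ravi picks A (lowest: 8).
At A, Lin picks C (highest: 8).
At C, Ravi picks H (lowest: 8).
At H, Lin picks L4 (highest: 8).
Terminal value 8.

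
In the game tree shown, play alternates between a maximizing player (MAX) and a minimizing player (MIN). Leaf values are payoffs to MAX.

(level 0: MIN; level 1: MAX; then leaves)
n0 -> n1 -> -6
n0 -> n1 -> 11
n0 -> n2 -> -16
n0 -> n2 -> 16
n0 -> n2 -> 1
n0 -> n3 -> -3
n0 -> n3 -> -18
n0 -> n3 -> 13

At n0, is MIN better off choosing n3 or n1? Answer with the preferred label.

n3 (MAX): max(-3, -18, 13) = 13
n1 (MAX): max(-6, 11) = 11
MIN prefers the lower value; n3=13, n1=11. n1 is better since 11 < 13.

n1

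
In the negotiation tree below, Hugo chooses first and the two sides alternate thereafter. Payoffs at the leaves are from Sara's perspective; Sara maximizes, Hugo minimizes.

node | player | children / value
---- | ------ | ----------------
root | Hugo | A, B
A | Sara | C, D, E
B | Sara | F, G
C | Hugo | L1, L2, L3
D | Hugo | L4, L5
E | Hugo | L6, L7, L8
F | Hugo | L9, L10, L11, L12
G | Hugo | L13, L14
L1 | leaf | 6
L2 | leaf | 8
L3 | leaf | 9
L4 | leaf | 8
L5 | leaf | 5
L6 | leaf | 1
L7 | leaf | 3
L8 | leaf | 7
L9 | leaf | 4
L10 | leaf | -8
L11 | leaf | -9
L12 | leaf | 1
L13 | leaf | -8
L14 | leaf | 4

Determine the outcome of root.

-8

C (Hugo): min(6, 8, 9) = 6
D (Hugo): min(8, 5) = 5
E (Hugo): min(1, 3, 7) = 1
A (Sara): max(6, 5, 1) = 6
F (Hugo): min(4, -8, -9, 1) = -9
G (Hugo): min(-8, 4) = -8
B (Sara): max(-9, -8) = -8
root (Hugo): min(6, -8) = -8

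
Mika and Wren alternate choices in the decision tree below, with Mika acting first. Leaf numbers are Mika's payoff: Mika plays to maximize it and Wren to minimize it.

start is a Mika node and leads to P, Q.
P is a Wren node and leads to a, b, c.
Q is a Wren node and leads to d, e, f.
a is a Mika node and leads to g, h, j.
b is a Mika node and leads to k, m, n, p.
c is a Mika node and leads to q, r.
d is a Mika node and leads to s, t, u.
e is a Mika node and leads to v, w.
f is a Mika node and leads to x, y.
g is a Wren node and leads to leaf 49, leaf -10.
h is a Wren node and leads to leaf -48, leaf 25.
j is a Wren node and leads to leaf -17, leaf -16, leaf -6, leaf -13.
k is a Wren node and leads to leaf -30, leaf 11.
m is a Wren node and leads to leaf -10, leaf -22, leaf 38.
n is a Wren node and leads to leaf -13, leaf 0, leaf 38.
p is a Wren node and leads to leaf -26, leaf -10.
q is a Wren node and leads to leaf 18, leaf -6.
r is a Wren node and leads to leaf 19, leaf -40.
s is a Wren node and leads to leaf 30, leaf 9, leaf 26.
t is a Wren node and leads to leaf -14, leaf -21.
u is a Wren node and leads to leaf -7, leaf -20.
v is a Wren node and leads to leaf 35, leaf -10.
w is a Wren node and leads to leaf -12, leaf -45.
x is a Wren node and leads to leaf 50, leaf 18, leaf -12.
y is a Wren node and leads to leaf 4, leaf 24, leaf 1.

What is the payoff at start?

-10

g (Wren): min(49, -10) = -10
h (Wren): min(-48, 25) = -48
j (Wren): min(-17, -16, -6, -13) = -17
a (Mika): max(-10, -48, -17) = -10
k (Wren): min(-30, 11) = -30
m (Wren): min(-10, -22, 38) = -22
n (Wren): min(-13, 0, 38) = -13
p (Wren): min(-26, -10) = -26
b (Mika): max(-30, -22, -13, -26) = -13
q (Wren): min(18, -6) = -6
r (Wren): min(19, -40) = -40
c (Mika): max(-6, -40) = -6
P (Wren): min(-10, -13, -6) = -13
s (Wren): min(30, 9, 26) = 9
t (Wren): min(-14, -21) = -21
u (Wren): min(-7, -20) = -20
d (Mika): max(9, -21, -20) = 9
v (Wren): min(35, -10) = -10
w (Wren): min(-12, -45) = -45
e (Mika): max(-10, -45) = -10
x (Wren): min(50, 18, -12) = -12
y (Wren): min(4, 24, 1) = 1
f (Mika): max(-12, 1) = 1
Q (Wren): min(9, -10, 1) = -10
start (Mika): max(-13, -10) = -10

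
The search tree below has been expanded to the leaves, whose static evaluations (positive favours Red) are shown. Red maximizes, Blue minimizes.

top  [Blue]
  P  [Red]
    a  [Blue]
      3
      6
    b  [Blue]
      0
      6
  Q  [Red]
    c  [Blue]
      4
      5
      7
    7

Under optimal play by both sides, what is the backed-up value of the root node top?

3

a (Blue): min(3, 6) = 3
b (Blue): min(0, 6) = 0
P (Red): max(3, 0) = 3
c (Blue): min(4, 5, 7) = 4
Q (Red): max(4, 7) = 7
top (Blue): min(3, 7) = 3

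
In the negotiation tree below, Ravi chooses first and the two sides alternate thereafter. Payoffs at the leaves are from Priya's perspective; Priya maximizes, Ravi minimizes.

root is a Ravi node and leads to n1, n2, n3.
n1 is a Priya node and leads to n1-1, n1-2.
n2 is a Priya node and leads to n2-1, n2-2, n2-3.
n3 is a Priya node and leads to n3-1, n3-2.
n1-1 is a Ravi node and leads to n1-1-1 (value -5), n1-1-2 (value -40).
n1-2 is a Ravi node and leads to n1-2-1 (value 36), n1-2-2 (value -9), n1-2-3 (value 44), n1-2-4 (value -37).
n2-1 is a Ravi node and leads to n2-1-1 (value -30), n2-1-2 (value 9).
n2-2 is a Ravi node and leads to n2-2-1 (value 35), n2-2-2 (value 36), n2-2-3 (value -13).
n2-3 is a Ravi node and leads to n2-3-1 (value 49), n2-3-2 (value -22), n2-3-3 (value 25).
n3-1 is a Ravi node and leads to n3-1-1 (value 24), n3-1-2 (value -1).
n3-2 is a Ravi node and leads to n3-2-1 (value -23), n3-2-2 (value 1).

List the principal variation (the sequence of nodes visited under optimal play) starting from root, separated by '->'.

root -> n1 -> n1-2 -> n1-2-4

n1-1 (Ravi): min(-5, -40) = -40
n1-2 (Ravi): min(36, -9, 44, -37) = -37
n1 (Priya): max(-40, -37) = -37
n2-1 (Ravi): min(-30, 9) = -30
n2-2 (Ravi): min(35, 36, -13) = -13
n2-3 (Ravi): min(49, -22, 25) = -22
n2 (Priya): max(-30, -13, -22) = -13
n3-1 (Ravi): min(24, -1) = -1
n3-2 (Ravi): min(-23, 1) = -23
n3 (Priya): max(-1, -23) = -1
root (Ravi): min(-37, -13, -1) = -37
At root, Ravi picks n1 (lowest: -37).
At n1, Priya picks n1-2 (highest: -37).
At n1-2, Ravi picks n1-2-4 (lowest: -37).
Terminal value -37.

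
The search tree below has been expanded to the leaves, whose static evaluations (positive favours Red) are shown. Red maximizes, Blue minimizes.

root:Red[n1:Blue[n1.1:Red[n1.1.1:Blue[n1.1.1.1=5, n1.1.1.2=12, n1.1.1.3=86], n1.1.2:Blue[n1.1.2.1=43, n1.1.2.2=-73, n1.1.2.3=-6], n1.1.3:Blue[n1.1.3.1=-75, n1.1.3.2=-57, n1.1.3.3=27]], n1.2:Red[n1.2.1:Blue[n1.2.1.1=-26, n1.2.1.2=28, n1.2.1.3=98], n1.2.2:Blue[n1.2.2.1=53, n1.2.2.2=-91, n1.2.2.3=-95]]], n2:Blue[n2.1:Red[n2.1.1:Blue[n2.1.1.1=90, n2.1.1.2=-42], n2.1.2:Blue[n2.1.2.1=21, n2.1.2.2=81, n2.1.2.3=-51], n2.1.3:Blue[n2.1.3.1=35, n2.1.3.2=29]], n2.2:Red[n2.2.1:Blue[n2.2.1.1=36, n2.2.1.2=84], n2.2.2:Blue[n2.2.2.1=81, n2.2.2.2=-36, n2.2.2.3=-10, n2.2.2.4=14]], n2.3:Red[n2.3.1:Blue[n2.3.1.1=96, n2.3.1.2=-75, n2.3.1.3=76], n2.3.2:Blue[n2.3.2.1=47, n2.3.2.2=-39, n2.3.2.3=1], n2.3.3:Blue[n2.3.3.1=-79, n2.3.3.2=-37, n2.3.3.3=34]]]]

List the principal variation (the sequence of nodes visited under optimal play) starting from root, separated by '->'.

root -> n1 -> n1.2 -> n1.2.1 -> n1.2.1.1

n1.1.1 (Blue): min(5, 12, 86) = 5
n1.1.2 (Blue): min(43, -73, -6) = -73
n1.1.3 (Blue): min(-75, -57, 27) = -75
n1.1 (Red): max(5, -73, -75) = 5
n1.2.1 (Blue): min(-26, 28, 98) = -26
n1.2.2 (Blue): min(53, -91, -95) = -95
n1.2 (Red): max(-26, -95) = -26
n1 (Blue): min(5, -26) = -26
n2.1.1 (Blue): min(90, -42) = -42
n2.1.2 (Blue): min(21, 81, -51) = -51
n2.1.3 (Blue): min(35, 29) = 29
n2.1 (Red): max(-42, -51, 29) = 29
n2.2.1 (Blue): min(36, 84) = 36
n2.2.2 (Blue): min(81, -36, -10, 14) = -36
n2.2 (Red): max(36, -36) = 36
n2.3.1 (Blue): min(96, -75, 76) = -75
n2.3.2 (Blue): min(47, -39, 1) = -39
n2.3.3 (Blue): min(-79, -37, 34) = -79
n2.3 (Red): max(-75, -39, -79) = -39
n2 (Blue): min(29, 36, -39) = -39
root (Red): max(-26, -39) = -26
At root, Red picks n1 (highest: -26).
At n1, Blue picks n1.2 (lowest: -26).
At n1.2, Red picks n1.2.1 (highest: -26).
At n1.2.1, Blue picks n1.2.1.1 (lowest: -26).
Terminal value -26.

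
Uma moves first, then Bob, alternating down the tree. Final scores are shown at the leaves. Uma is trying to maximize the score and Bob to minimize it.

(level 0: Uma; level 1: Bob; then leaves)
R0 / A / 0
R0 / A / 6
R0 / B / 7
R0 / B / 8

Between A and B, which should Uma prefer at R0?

B

A (Bob): min(0, 6) = 0
B (Bob): min(7, 8) = 7
Uma prefers the higher value; A=0, B=7. B is better since 7 > 0.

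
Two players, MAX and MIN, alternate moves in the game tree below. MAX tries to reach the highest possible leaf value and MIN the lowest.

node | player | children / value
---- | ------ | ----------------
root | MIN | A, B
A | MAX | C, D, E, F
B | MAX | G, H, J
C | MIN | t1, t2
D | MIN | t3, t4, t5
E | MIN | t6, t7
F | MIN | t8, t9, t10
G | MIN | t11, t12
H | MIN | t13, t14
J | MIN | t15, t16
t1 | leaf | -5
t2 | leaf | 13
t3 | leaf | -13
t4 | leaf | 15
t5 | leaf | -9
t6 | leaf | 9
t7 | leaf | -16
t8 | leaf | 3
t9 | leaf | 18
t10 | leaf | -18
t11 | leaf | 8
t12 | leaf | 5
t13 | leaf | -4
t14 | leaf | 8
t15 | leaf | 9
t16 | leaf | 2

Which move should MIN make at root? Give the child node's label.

C (MIN): min(-5, 13) = -5
D (MIN): min(-13, 15, -9) = -13
E (MIN): min(9, -16) = -16
F (MIN): min(3, 18, -18) = -18
A (MAX): max(-5, -13, -16, -18) = -5
G (MIN): min(8, 5) = 5
H (MIN): min(-4, 8) = -4
J (MIN): min(9, 2) = 2
B (MAX): max(5, -4, 2) = 5
root (MIN): min(-5, 5) = -5
MIN at root wants the lowest of {A=-5, B=5}, so chooses A.

A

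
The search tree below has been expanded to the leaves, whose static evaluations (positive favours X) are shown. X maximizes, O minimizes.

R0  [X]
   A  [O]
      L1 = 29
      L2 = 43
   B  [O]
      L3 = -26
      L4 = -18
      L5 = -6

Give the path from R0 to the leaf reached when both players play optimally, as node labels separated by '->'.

R0 -> A -> L1

A (O): min(29, 43) = 29
B (O): min(-26, -18, -6) = -26
R0 (X): max(29, -26) = 29
At R0, X picks A (highest: 29).
At A, O picks L1 (lowest: 29).
Terminal value 29.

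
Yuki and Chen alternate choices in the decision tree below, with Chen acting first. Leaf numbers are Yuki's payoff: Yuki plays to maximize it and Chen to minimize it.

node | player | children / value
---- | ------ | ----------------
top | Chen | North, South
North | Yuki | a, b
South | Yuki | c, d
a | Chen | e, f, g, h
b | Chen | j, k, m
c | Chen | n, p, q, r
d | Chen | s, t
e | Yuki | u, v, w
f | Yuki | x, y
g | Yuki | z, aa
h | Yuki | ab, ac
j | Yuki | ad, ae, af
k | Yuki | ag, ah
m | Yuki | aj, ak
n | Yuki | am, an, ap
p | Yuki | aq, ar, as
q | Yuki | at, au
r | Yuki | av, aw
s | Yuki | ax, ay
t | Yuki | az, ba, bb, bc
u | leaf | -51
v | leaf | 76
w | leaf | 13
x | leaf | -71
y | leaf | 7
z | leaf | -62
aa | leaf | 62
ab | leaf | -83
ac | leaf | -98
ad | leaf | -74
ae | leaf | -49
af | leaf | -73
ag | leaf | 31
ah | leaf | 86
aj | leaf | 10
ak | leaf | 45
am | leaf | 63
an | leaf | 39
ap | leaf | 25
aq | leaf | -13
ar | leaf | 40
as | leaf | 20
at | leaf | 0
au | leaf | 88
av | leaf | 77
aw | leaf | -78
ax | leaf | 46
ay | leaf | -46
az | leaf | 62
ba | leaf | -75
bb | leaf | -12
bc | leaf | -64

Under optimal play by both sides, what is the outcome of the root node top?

e (Yuki): max(-51, 76, 13) = 76
f (Yuki): max(-71, 7) = 7
g (Yuki): max(-62, 62) = 62
h (Yuki): max(-83, -98) = -83
a (Chen): min(76, 7, 62, -83) = -83
j (Yuki): max(-74, -49, -73) = -49
k (Yuki): max(31, 86) = 86
m (Yuki): max(10, 45) = 45
b (Chen): min(-49, 86, 45) = -49
North (Yuki): max(-83, -49) = -49
n (Yuki): max(63, 39, 25) = 63
p (Yuki): max(-13, 40, 20) = 40
q (Yuki): max(0, 88) = 88
r (Yuki): max(77, -78) = 77
c (Chen): min(63, 40, 88, 77) = 40
s (Yuki): max(46, -46) = 46
t (Yuki): max(62, -75, -12, -64) = 62
d (Chen): min(46, 62) = 46
South (Yuki): max(40, 46) = 46
top (Chen): min(-49, 46) = -49

-49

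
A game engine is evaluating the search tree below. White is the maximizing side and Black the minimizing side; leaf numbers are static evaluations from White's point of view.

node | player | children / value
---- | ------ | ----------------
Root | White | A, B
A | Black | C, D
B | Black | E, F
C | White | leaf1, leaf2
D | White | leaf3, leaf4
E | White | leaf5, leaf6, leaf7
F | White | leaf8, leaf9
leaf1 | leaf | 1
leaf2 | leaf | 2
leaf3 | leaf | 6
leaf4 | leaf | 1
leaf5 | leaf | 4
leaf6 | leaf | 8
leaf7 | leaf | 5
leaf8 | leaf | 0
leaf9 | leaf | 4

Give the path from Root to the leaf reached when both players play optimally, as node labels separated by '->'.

C (White): max(1, 2) = 2
D (White): max(6, 1) = 6
A (Black): min(2, 6) = 2
E (White): max(4, 8, 5) = 8
F (White): max(0, 4) = 4
B (Black): min(8, 4) = 4
Root (White): max(2, 4) = 4
At Root, White picks B (highest: 4).
At B, Black picks F (lowest: 4).
At F, White picks leaf9 (highest: 4).
Terminal value 4.

Root -> B -> F -> leaf9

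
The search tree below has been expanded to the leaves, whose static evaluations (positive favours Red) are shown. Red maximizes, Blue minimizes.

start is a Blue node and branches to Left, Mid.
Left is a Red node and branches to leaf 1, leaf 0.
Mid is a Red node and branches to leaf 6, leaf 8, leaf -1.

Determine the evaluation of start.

Left (Red): max(1, 0) = 1
Mid (Red): max(6, 8, -1) = 8
start (Blue): min(1, 8) = 1

1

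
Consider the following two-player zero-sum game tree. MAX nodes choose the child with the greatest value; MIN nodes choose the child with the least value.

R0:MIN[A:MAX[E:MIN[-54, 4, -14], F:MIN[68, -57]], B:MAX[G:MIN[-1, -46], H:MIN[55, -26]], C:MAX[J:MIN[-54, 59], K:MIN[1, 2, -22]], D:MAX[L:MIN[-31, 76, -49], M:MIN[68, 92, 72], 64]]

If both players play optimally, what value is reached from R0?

-54

E (MIN): min(-54, 4, -14) = -54
F (MIN): min(68, -57) = -57
A (MAX): max(-54, -57) = -54
G (MIN): min(-1, -46) = -46
H (MIN): min(55, -26) = -26
B (MAX): max(-46, -26) = -26
J (MIN): min(-54, 59) = -54
K (MIN): min(1, 2, -22) = -22
C (MAX): max(-54, -22) = -22
L (MIN): min(-31, 76, -49) = -49
M (MIN): min(68, 92, 72) = 68
D (MAX): max(-49, 68, 64) = 68
R0 (MIN): min(-54, -26, -22, 68) = -54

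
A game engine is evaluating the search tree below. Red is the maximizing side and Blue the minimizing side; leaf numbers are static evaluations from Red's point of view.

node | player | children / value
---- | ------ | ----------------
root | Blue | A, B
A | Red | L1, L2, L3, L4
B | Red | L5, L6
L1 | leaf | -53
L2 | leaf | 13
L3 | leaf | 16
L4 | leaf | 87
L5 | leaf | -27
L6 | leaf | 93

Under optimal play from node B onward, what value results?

B (Red): max(-27, 93) = 93

93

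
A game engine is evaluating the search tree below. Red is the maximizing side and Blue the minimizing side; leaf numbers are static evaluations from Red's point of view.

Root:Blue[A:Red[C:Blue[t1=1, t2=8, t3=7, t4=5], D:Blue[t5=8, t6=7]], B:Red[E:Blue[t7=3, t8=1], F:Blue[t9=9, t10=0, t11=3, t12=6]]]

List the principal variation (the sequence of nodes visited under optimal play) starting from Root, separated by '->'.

Root -> B -> E -> t8

C (Blue): min(1, 8, 7, 5) = 1
D (Blue): min(8, 7) = 7
A (Red): max(1, 7) = 7
E (Blue): min(3, 1) = 1
F (Blue): min(9, 0, 3, 6) = 0
B (Red): max(1, 0) = 1
Root (Blue): min(7, 1) = 1
At Root, Blue picks B (lowest: 1).
At B, Red picks E (highest: 1).
At E, Blue picks t8 (lowest: 1).
Terminal value 1.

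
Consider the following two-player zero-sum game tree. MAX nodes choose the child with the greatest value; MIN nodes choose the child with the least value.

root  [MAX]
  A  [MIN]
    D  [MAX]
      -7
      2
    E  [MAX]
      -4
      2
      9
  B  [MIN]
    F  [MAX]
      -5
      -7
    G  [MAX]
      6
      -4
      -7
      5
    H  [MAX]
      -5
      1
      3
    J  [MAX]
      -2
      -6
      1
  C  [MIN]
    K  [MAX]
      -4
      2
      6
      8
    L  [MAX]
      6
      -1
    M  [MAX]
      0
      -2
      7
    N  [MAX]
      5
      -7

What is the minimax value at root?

D (MAX): max(-7, 2) = 2
E (MAX): max(-4, 2, 9) = 9
A (MIN): min(2, 9) = 2
F (MAX): max(-5, -7) = -5
G (MAX): max(6, -4, -7, 5) = 6
H (MAX): max(-5, 1, 3) = 3
J (MAX): max(-2, -6, 1) = 1
B (MIN): min(-5, 6, 3, 1) = -5
K (MAX): max(-4, 2, 6, 8) = 8
L (MAX): max(6, -1) = 6
M (MAX): max(0, -2, 7) = 7
N (MAX): max(5, -7) = 5
C (MIN): min(8, 6, 7, 5) = 5
root (MAX): max(2, -5, 5) = 5

5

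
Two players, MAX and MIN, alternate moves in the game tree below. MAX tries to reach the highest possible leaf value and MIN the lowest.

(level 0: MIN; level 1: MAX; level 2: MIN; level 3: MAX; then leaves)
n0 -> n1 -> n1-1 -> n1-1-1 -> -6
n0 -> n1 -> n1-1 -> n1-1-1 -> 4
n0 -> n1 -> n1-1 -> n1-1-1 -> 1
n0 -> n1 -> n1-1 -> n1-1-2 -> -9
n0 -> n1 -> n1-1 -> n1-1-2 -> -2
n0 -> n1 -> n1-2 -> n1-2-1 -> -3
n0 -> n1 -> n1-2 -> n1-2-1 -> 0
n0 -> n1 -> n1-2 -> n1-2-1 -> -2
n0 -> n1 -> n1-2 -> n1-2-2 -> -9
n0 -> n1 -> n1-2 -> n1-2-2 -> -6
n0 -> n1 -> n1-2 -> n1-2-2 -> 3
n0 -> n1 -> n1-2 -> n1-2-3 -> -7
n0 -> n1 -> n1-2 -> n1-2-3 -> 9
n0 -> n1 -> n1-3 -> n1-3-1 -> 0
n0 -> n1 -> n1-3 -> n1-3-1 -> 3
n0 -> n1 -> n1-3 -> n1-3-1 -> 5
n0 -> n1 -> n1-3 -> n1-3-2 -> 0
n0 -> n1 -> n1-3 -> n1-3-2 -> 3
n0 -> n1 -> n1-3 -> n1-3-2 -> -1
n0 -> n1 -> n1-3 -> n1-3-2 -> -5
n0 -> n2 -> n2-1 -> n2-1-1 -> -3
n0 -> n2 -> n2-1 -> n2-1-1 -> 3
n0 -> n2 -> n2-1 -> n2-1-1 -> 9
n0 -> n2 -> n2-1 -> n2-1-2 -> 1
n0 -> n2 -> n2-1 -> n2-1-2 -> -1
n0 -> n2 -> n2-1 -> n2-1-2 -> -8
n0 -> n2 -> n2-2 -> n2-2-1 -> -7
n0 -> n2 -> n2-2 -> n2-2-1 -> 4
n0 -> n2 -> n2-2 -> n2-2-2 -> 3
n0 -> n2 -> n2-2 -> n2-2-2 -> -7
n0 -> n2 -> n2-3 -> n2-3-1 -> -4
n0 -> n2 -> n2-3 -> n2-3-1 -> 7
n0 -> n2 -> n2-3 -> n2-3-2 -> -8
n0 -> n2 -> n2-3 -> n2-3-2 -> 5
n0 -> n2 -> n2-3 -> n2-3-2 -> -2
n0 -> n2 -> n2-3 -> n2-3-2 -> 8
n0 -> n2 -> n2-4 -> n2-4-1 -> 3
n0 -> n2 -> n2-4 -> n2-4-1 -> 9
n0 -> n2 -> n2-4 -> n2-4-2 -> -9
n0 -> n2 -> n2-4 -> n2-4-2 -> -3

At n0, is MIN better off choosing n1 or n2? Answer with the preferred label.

n1-1-1 (MAX): max(-6, 4, 1) = 4
n1-1-2 (MAX): max(-9, -2) = -2
n1-1 (MIN): min(4, -2) = -2
n1-2-1 (MAX): max(-3, 0, -2) = 0
n1-2-2 (MAX): max(-9, -6, 3) = 3
n1-2-3 (MAX): max(-7, 9) = 9
n1-2 (MIN): min(0, 3, 9) = 0
n1-3-1 (MAX): max(0, 3, 5) = 5
n1-3-2 (MAX): max(0, 3, -1, -5) = 3
n1-3 (MIN): min(5, 3) = 3
n1 (MAX): max(-2, 0, 3) = 3
n2-1-1 (MAX): max(-3, 3, 9) = 9
n2-1-2 (MAX): max(1, -1, -8) = 1
n2-1 (MIN): min(9, 1) = 1
n2-2-1 (MAX): max(-7, 4) = 4
n2-2-2 (MAX): max(3, -7) = 3
n2-2 (MIN): min(4, 3) = 3
n2-3-1 (MAX): max(-4, 7) = 7
n2-3-2 (MAX): max(-8, 5, -2, 8) = 8
n2-3 (MIN): min(7, 8) = 7
n2-4-1 (MAX): max(3, 9) = 9
n2-4-2 (MAX): max(-9, -3) = -3
n2-4 (MIN): min(9, -3) = -3
n2 (MAX): max(1, 3, 7, -3) = 7
MIN prefers the lower value; n1=3, n2=7. n1 is better since 3 < 7.

n1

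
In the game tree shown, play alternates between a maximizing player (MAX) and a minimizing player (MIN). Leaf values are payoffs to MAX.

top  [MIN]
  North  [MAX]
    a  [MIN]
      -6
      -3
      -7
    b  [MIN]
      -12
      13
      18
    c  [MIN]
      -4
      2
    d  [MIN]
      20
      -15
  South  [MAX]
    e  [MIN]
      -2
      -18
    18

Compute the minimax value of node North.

-4

a (MIN): min(-6, -3, -7) = -7
b (MIN): min(-12, 13, 18) = -12
c (MIN): min(-4, 2) = -4
d (MIN): min(20, -15) = -15
North (MAX): max(-7, -12, -4, -15) = -4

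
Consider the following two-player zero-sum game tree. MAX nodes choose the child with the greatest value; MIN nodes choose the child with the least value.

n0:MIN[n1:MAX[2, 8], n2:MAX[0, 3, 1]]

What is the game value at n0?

3

n1 (MAX): max(2, 8) = 8
n2 (MAX): max(0, 3, 1) = 3
n0 (MIN): min(8, 3) = 3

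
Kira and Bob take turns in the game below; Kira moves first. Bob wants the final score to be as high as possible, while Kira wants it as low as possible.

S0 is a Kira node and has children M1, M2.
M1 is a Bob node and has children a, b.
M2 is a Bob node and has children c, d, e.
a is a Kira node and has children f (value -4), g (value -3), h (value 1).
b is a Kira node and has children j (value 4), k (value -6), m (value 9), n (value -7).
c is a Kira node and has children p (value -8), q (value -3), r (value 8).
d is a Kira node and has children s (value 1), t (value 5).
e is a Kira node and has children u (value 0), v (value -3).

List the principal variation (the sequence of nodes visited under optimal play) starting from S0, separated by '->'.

a (Kira): min(-4, -3, 1) = -4
b (Kira): min(4, -6, 9, -7) = -7
M1 (Bob): max(-4, -7) = -4
c (Kira): min(-8, -3, 8) = -8
d (Kira): min(1, 5) = 1
e (Kira): min(0, -3) = -3
M2 (Bob): max(-8, 1, -3) = 1
S0 (Kira): min(-4, 1) = -4
At S0, Kira picks M1 (lowest: -4).
At M1, Bob picks a (highest: -4).
At a, Kira picks f (lowest: -4).
Terminal value -4.

S0 -> M1 -> a -> f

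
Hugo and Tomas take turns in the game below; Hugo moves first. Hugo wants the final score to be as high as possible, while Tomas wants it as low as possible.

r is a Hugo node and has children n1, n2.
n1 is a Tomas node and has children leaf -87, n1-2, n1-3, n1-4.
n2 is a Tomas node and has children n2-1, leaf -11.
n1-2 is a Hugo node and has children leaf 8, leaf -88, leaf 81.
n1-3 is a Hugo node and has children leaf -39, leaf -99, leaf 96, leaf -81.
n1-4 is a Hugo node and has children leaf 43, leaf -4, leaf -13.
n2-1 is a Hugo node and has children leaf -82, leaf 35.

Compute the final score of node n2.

n2-1 (Hugo): max(-82, 35) = 35
n2 (Tomas): min(35, -11) = -11

-11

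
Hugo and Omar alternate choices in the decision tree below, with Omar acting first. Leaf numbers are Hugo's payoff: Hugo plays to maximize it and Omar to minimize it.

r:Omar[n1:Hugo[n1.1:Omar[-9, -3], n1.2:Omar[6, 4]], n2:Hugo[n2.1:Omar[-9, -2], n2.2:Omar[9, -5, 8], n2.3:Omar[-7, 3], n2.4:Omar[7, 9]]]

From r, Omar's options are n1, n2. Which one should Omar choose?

n1

n1.1 (Omar): min(-9, -3) = -9
n1.2 (Omar): min(6, 4) = 4
n1 (Hugo): max(-9, 4) = 4
n2.1 (Omar): min(-9, -2) = -9
n2.2 (Omar): min(9, -5, 8) = -5
n2.3 (Omar): min(-7, 3) = -7
n2.4 (Omar): min(7, 9) = 7
n2 (Hugo): max(-9, -5, -7, 7) = 7
r (Omar): min(4, 7) = 4
Omar at r wants the lowest of {n1=4, n2=7}, so chooses n1.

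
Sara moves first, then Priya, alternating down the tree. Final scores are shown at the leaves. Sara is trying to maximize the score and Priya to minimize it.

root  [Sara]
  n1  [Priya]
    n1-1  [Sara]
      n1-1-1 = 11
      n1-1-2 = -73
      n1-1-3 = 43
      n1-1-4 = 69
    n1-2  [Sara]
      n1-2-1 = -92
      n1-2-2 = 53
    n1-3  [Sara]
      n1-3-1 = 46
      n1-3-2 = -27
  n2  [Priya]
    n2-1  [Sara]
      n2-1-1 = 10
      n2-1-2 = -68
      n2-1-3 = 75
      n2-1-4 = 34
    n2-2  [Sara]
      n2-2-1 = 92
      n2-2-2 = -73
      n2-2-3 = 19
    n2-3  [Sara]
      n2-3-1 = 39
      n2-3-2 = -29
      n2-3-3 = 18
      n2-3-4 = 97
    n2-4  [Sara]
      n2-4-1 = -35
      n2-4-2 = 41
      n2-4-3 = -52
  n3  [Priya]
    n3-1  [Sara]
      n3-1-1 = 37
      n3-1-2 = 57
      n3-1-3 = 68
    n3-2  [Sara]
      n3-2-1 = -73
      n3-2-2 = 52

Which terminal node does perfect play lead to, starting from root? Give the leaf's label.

n1-1 (Sara): max(11, -73, 43, 69) = 69
n1-2 (Sara): max(-92, 53) = 53
n1-3 (Sara): max(46, -27) = 46
n1 (Priya): min(69, 53, 46) = 46
n2-1 (Sara): max(10, -68, 75, 34) = 75
n2-2 (Sara): max(92, -73, 19) = 92
n2-3 (Sara): max(39, -29, 18, 97) = 97
n2-4 (Sara): max(-35, 41, -52) = 41
n2 (Priya): min(75, 92, 97, 41) = 41
n3-1 (Sara): max(37, 57, 68) = 68
n3-2 (Sara): max(-73, 52) = 52
n3 (Priya): min(68, 52) = 52
root (Sara): max(46, 41, 52) = 52
At root, Sara picks n3 (highest: 52).
At n3, Priya picks n3-2 (lowest: 52).
At n3-2, Sara picks n3-2-2 (highest: 52).
Terminal value 52.

n3-2-2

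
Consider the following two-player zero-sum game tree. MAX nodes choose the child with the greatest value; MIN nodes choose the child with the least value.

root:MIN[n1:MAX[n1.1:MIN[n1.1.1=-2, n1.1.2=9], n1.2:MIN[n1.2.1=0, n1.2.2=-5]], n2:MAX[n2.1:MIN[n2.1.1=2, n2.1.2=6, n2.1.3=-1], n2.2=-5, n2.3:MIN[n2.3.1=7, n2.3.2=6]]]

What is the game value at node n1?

-2

n1.1 (MIN): min(-2, 9) = -2
n1.2 (MIN): min(0, -5) = -5
n1 (MAX): max(-2, -5) = -2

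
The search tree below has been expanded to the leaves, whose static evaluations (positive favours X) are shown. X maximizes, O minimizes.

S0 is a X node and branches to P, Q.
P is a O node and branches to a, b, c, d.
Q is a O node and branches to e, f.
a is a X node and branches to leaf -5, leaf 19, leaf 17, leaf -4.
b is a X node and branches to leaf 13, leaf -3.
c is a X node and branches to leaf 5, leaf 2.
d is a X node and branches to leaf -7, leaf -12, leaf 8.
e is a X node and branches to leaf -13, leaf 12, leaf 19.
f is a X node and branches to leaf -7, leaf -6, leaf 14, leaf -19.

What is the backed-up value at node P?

5

a (X): max(-5, 19, 17, -4) = 19
b (X): max(13, -3) = 13
c (X): max(5, 2) = 5
d (X): max(-7, -12, 8) = 8
P (O): min(19, 13, 5, 8) = 5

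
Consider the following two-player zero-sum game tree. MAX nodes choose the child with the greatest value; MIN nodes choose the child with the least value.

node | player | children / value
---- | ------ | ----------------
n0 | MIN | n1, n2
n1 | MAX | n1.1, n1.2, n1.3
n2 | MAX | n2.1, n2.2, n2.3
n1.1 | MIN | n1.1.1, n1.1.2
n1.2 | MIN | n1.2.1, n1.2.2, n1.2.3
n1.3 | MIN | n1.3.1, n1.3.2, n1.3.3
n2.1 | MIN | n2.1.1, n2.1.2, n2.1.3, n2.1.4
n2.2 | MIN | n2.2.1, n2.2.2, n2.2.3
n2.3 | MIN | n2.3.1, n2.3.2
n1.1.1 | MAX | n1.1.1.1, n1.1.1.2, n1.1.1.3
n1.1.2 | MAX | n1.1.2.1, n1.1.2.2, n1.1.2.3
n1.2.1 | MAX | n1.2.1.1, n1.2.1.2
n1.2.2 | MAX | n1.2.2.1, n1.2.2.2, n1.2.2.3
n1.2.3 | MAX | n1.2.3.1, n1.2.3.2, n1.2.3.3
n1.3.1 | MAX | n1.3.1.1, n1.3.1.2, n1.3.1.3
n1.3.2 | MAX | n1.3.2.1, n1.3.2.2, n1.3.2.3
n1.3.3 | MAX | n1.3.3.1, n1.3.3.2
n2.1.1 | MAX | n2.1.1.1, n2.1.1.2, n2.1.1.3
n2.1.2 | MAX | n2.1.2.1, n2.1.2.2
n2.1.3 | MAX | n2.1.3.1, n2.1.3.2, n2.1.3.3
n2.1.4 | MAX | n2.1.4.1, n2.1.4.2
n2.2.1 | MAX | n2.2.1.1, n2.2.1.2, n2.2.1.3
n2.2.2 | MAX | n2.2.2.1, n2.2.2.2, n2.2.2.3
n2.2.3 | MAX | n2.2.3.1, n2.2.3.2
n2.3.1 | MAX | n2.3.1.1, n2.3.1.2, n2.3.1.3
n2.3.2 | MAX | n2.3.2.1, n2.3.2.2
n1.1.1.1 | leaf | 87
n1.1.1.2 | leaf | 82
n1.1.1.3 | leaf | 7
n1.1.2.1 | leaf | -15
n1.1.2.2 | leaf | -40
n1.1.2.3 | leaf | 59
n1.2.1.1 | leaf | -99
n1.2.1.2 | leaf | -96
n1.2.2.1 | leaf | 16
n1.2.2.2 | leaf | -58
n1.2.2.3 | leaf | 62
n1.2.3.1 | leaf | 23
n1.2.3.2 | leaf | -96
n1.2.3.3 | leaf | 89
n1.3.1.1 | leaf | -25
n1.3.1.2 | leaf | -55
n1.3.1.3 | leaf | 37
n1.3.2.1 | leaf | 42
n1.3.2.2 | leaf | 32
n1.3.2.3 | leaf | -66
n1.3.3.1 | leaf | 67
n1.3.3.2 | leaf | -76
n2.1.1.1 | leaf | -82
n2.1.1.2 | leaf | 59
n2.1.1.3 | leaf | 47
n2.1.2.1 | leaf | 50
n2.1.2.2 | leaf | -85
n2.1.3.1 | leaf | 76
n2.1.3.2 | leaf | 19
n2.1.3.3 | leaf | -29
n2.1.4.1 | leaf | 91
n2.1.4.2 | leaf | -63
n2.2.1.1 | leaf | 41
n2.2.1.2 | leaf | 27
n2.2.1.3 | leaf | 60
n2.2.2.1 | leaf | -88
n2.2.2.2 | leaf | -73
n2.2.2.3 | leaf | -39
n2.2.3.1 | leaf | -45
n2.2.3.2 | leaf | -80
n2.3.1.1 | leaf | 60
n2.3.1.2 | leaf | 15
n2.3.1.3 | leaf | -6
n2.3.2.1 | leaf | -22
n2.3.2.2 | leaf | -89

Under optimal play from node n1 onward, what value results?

59

n1.1.1 (MAX): max(87, 82, 7) = 87
n1.1.2 (MAX): max(-15, -40, 59) = 59
n1.1 (MIN): min(87, 59) = 59
n1.2.1 (MAX): max(-99, -96) = -96
n1.2.2 (MAX): max(16, -58, 62) = 62
n1.2.3 (MAX): max(23, -96, 89) = 89
n1.2 (MIN): min(-96, 62, 89) = -96
n1.3.1 (MAX): max(-25, -55, 37) = 37
n1.3.2 (MAX): max(42, 32, -66) = 42
n1.3.3 (MAX): max(67, -76) = 67
n1.3 (MIN): min(37, 42, 67) = 37
n1 (MAX): max(59, -96, 37) = 59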